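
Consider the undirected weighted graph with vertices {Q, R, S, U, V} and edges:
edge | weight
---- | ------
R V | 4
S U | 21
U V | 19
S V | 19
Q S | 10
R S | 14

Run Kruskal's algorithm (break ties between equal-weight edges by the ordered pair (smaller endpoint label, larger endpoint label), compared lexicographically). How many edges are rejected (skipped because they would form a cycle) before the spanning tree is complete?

1

Sort edges by weight, then run Kruskal:
R V (4): add. Components now {R,V} {S} {U} {Q}
Q S (10): add. Components now {R,V} {Q,S} {U}
R S (14): add. Components now {Q,R,S,V} {U}
S V (19): skip — S and V already connected.
U V (19): add. Components now {Q,R,S,U,V}
Edges rejected before the tree was complete: 1.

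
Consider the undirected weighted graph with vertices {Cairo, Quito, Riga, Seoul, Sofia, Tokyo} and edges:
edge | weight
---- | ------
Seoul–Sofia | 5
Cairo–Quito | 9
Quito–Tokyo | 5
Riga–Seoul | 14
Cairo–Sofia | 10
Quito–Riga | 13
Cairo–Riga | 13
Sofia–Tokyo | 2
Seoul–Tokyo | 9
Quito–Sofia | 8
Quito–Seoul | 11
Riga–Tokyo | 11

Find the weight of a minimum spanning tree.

32

Prim, starting at Quito.
Step 1: frontier [Quito–Tokyo 5, Quito–Sofia 8, Cairo–Quito 9, Quito–Seoul 11, Quito–Riga 13] → take Quito–Tokyo (5); add Tokyo.
Step 2: frontier [Quito–Sofia 8, Cairo–Quito 9, Quito–Seoul 11, Quito–Riga 13, Sofia–Tokyo 2, Seoul–Tokyo 9, Riga–Tokyo 11] → take Sofia–Tokyo (2); add Sofia.
Step 3: frontier [Cairo–Quito 9, Quito–Seoul 11, Quito–Riga 13, Seoul–Sofia 5, Cairo–Sofia 10, Seoul–Tokyo 9, Riga–Tokyo 11] → take Seoul–Sofia (5); add Seoul.
Step 4: frontier [Cairo–Quito 9, Quito–Riga 13, Riga–Seoul 14, Cairo–Sofia 10, Riga–Tokyo 11] → take Cairo–Quito (9); add Cairo.
Step 5: frontier [Cairo–Riga 13, Quito–Riga 13, Riga–Seoul 14, Riga–Tokyo 11] → take Riga–Tokyo (11); add Riga.
MST edges: Quito–Tokyo, Sofia–Tokyo, Seoul–Sofia, Cairo–Quito, Riga–Tokyo; total weight 5+2+5+9+11 = 32.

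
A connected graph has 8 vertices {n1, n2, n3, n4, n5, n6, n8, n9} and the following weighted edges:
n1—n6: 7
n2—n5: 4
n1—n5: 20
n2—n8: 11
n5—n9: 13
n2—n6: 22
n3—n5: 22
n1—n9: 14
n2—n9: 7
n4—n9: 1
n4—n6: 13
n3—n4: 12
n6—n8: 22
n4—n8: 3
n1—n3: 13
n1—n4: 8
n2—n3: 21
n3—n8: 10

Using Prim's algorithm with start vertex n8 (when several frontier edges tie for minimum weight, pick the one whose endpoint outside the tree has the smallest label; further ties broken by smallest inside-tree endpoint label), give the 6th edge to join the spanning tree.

Prim's algorithm from n8:
Step 1: cheapest edge leaving the tree is n4—n8 (3); add n4.
Step 2: cheapest edge leaving the tree is n4—n9 (1); add n9.
Step 3: cheapest edge leaving the tree is n2—n9 (7); add n2.
Step 4: cheapest edge leaving the tree is n2—n5 (4); add n5.
Step 5: cheapest edge leaving the tree is n1—n4 (8); add n1.
Step 6: cheapest edge leaving the tree is n1—n6 (7); add n6.
Step 7: cheapest edge leaving the tree is n3—n8 (10); add n3.
The 6th edge added is n1—n6.

n1-n6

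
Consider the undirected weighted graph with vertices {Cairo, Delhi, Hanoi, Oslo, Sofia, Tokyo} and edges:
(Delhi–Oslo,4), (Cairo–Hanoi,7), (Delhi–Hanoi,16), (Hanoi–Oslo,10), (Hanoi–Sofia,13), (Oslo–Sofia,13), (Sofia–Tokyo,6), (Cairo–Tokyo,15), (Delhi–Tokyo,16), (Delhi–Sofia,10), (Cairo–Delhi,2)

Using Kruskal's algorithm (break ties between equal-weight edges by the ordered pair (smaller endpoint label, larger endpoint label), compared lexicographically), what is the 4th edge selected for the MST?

Cairo-Hanoi

Kruskal's algorithm — process edges by increasing weight (ties by edge label):
Cairo–Delhi (2): add — endpoints in different components.
Delhi–Oslo (4): add — endpoints in different components.
Sofia–Tokyo (6): add — endpoints in different components.
Cairo–Hanoi (7): add — endpoints in different components.
Delhi–Sofia (10): add — endpoints in different components.
The 4th edge added is Cairo–Hanoi.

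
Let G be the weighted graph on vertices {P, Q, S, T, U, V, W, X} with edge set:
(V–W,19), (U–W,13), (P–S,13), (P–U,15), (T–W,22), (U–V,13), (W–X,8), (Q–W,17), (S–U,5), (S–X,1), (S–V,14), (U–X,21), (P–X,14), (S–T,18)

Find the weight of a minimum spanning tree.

Kruskal's algorithm — process edges by increasing weight (ties by edge label):
S–X (1): add — endpoints in different components.
S–U (5): add — endpoints in different components.
W–X (8): add — endpoints in different components.
P–S (13): add — endpoints in different components.
U–V (13): add — endpoints in different components.
U–W (13): skip — W and U already connected.
P–X (14): skip — P and X already connected.
S–V (14): skip — V and S already connected.
P–U (15): skip — P and U already connected.
Q–W (17): add — endpoints in different components.
S–T (18): add — endpoints in different components.
MST edges: S–X, S–U, W–X, P–S, U–V, Q–W, S–T; total weight 1+5+8+13+13+17+18 = 75.

75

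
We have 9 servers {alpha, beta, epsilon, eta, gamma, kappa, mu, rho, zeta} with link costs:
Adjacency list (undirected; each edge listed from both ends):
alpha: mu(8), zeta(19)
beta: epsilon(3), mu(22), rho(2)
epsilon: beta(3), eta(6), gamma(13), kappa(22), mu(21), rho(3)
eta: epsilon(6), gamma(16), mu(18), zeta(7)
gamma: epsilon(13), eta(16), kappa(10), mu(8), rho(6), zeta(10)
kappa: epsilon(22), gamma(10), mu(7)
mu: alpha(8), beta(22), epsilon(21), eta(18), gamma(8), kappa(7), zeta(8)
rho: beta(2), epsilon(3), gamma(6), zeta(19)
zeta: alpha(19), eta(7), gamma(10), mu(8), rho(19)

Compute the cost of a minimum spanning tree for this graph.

47

Prim, starting at epsilon.
Step 1: cheapest edge leaving the tree is beta–epsilon (3); add beta.
Step 2: cheapest edge leaving the tree is beta–rho (2); add rho.
Step 3: cheapest edge leaving the tree is epsilon–eta (6); add eta.
Step 4: cheapest edge leaving the tree is gamma–rho (6); add gamma.
Step 5: cheapest edge leaving the tree is eta–zeta (7); add zeta.
Step 6: cheapest edge leaving the tree is gamma–mu (8); add mu.
Step 7: cheapest edge leaving the tree is kappa–mu (7); add kappa.
Step 8: cheapest edge leaving the tree is alpha–mu (8); add alpha.
MST edges: beta–epsilon, beta–rho, epsilon–eta, gamma–rho, eta–zeta, gamma–mu, kappa–mu, alpha–mu; total weight 3+2+6+6+7+8+7+8 = 47.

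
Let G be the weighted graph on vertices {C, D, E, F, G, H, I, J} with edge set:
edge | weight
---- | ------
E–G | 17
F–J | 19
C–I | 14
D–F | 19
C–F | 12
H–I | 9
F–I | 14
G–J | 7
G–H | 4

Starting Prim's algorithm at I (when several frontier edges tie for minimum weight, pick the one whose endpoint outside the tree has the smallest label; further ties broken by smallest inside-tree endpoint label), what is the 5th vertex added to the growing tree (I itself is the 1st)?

C

Prim's algorithm from I:
Step 1: cheapest edge leaving the tree is H–I (9); add H.
Step 2: cheapest edge leaving the tree is G–H (4); add G.
Step 3: cheapest edge leaving the tree is G–J (7); add J.
Step 4: cheapest edge leaving the tree is C–I (14); add C.
Step 5: cheapest edge leaving the tree is C–F (12); add F.
Step 6: cheapest edge leaving the tree is E–G (17); add E.
Step 7: cheapest edge leaving the tree is D–F (19); add D.
Vertex order: I, H, G, J, C, F, E, D. The 5th vertex is C.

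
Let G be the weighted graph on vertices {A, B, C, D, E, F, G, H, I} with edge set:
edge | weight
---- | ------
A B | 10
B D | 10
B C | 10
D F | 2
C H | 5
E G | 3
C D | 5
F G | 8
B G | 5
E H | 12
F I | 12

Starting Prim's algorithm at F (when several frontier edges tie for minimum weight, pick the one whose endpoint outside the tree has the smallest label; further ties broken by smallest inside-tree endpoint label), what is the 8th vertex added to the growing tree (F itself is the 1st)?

A

Prim, starting at F.
Step 1: cheapest edge leaving the tree is D F (2); add D.
Step 2: cheapest edge leaving the tree is C D (5); add C.
Step 3: cheapest edge leaving the tree is C H (5); add H.
Step 4: cheapest edge leaving the tree is F G (8); add G.
Step 5: cheapest edge leaving the tree is E G (3); add E.
Step 6: cheapest edge leaving the tree is B G (5); add B.
Step 7: cheapest edge leaving the tree is A B (10); add A.
Step 8: cheapest edge leaving the tree is F I (12); add I.
Vertex order: F, D, C, H, G, E, B, A, I. The 8th vertex is A.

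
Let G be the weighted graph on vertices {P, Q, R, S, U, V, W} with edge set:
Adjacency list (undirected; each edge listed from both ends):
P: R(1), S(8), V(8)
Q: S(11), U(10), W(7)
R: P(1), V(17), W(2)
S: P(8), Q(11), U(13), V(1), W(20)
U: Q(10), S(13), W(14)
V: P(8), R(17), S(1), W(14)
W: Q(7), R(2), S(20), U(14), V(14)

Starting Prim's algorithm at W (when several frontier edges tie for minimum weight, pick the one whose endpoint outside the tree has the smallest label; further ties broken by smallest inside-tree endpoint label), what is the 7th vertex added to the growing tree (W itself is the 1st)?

U

Prim's algorithm from W:
Step 1: frontier [R-W 2, Q-W 7, U-W 14, V-W 14, S-W 20] → take R-W (2); add R.
Step 2: frontier [P-R 1, R-V 17, Q-W 7, U-W 14, V-W 14, S-W 20] → take P-R (1); add P.
Step 3: frontier [P-S 8, P-V 8, R-V 17, Q-W 7, U-W 14, V-W 14, S-W 20] → take Q-W (7); add Q.
Step 4: frontier [P-S 8, P-V 8, Q-U 10, Q-S 11, R-V 17, U-W 14, V-W 14, S-W 20] → take P-S (8); add S.
Step 5: frontier [P-V 8, Q-U 10, R-V 17, S-V 1, S-U 13, U-W 14, V-W 14] → take S-V (1); add V.
Step 6: frontier [Q-U 10, S-U 13, U-W 14] → take Q-U (10); add U.
Vertex order: W, R, P, Q, S, V, U. The 7th vertex is U.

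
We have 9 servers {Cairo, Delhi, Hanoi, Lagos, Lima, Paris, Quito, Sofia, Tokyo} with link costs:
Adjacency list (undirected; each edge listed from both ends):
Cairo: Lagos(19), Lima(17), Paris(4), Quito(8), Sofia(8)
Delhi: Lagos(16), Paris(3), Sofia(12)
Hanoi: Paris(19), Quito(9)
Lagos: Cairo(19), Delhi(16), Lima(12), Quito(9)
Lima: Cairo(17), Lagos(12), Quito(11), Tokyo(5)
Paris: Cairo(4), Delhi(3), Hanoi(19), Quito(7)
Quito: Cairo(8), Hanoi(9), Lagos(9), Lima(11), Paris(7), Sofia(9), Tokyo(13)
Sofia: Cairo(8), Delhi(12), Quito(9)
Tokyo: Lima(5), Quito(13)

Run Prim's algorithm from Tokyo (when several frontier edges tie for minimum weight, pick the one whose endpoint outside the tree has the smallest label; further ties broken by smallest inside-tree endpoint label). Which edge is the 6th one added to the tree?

Grow the tree from Tokyo using Prim:
Step 1: cheapest edge leaving the tree is Lima–Tokyo (5); add Lima.
Step 2: cheapest edge leaving the tree is Lima–Quito (11); add Quito.
Step 3: cheapest edge leaving the tree is Paris–Quito (7); add Paris.
Step 4: cheapest edge leaving the tree is Delhi–Paris (3); add Delhi.
Step 5: cheapest edge leaving the tree is Cairo–Paris (4); add Cairo.
Step 6: cheapest edge leaving the tree is Cairo–Sofia (8); add Sofia.
Step 7: cheapest edge leaving the tree is Hanoi–Quito (9); add Hanoi.
Step 8: cheapest edge leaving the tree is Lagos–Quito (9); add Lagos.
The 6th edge added is Cairo–Sofia.

Cairo-Sofia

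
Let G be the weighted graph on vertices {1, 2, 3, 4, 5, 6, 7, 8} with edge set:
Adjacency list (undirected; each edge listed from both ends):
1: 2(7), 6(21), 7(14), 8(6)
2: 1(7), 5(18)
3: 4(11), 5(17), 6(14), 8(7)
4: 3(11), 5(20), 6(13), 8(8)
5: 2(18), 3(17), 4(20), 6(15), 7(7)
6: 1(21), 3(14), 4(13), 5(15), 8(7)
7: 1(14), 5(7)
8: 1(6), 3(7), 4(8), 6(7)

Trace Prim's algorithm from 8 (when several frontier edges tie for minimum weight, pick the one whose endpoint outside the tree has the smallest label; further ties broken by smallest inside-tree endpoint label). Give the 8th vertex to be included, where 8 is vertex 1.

Grow the tree from 8 using Prim:
Step 1: cheapest edge leaving the tree is 1 8 (6); add 1.
Step 2: cheapest edge leaving the tree is 1 2 (7); add 2.
Step 3: cheapest edge leaving the tree is 3 8 (7); add 3.
Step 4: cheapest edge leaving the tree is 6 8 (7); add 6.
Step 5: cheapest edge leaving the tree is 4 8 (8); add 4.
Step 6: cheapest edge leaving the tree is 1 7 (14); add 7.
Step 7: cheapest edge leaving the tree is 5 7 (7); add 5.
Vertex order: 8, 1, 2, 3, 6, 4, 7, 5. The 8th vertex is 5.

5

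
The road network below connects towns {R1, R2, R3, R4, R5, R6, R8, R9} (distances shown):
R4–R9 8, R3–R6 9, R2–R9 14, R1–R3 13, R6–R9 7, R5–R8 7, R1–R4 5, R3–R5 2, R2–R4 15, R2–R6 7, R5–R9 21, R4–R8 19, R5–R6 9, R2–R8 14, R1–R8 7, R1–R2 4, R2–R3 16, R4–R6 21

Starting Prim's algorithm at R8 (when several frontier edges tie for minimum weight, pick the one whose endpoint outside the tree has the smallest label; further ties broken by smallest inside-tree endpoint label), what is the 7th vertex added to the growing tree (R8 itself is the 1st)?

Prim, starting at R8.
Step 1: cheapest edge leaving the tree is R1–R8 (7); add R1.
Step 2: cheapest edge leaving the tree is R1–R2 (4); add R2.
Step 3: cheapest edge leaving the tree is R1–R4 (5); add R4.
Step 4: cheapest edge leaving the tree is R5–R8 (7); add R5.
Step 5: cheapest edge leaving the tree is R3–R5 (2); add R3.
Step 6: cheapest edge leaving the tree is R2–R6 (7); add R6.
Step 7: cheapest edge leaving the tree is R6–R9 (7); add R9.
Vertex order: R8, R1, R2, R4, R5, R3, R6, R9. The 7th vertex is R6.

R6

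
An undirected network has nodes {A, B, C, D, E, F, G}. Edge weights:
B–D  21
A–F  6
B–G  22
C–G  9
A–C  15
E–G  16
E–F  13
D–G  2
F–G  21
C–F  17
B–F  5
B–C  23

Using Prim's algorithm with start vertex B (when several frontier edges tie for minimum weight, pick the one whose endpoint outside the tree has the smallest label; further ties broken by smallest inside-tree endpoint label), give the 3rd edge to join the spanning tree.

E-F

Prim's algorithm from B:
Step 1: frontier [B–F 5, B–D 21, B–G 22, B–C 23] → take B–F (5); add F.
Step 2: frontier [B–D 21, B–G 22, B–C 23, A–F 6, E–F 13, C–F 17, F–G 21] → take A–F (6); add A.
Step 3: frontier [A–C 15, B–D 21, B–G 22, B–C 23, E–F 13, C–F 17, F–G 21] → take E–F (13); add E.
Step 4: frontier [A–C 15, B–D 21, B–G 22, B–C 23, E–G 16, C–F 17, F–G 21] → take A–C (15); add C.
Step 5: frontier [B–D 21, B–G 22, C–G 9, E–G 16, F–G 21] → take C–G (9); add G.
Step 6: frontier [B–D 21, D–G 2] → take D–G (2); add D.
The 3rd edge added is E–F.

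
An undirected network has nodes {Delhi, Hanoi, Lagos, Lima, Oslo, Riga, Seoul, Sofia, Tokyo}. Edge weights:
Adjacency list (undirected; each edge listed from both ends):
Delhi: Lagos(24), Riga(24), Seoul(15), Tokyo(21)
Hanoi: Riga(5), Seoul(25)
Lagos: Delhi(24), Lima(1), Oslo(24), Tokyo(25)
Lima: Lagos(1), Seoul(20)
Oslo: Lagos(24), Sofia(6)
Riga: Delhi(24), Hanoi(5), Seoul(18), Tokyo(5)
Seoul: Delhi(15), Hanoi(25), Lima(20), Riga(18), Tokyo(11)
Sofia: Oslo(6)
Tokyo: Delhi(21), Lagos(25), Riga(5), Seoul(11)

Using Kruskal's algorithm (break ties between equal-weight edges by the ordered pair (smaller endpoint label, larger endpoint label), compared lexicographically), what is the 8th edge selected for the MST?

Sort edges by weight, then run Kruskal:
Lagos–Lima (1): add — endpoints in different components.
Hanoi–Riga (5): add — endpoints in different components.
Riga–Tokyo (5): add — endpoints in different components.
Oslo–Sofia (6): add — endpoints in different components.
Seoul–Tokyo (11): add — endpoints in different components.
Delhi–Seoul (15): add — endpoints in different components.
Riga–Seoul (18): skip — Riga and Seoul already connected.
Lima–Seoul (20): add — endpoints in different components.
Delhi–Tokyo (21): skip — Tokyo and Delhi already connected.
Delhi–Lagos (24): skip — Delhi and Lagos already connected.
Delhi–Riga (24): skip — Riga and Delhi already connected.
Lagos–Oslo (24): add — endpoints in different components.
The 8th edge added is Lagos–Oslo.

Lagos-Oslo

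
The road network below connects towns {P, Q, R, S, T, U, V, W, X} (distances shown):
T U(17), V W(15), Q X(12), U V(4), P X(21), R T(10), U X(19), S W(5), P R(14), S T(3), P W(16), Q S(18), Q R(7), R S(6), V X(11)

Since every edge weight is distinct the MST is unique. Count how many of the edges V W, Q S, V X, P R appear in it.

Kruskal's algorithm — process edges by increasing weight (ties by edge label):
S T (3): add — endpoints in different components.
U V (4): add — endpoints in different components.
S W (5): add — endpoints in different components.
R S (6): add — endpoints in different components.
Q R (7): add — endpoints in different components.
R T (10): skip — R and T already connected.
V X (11): add — endpoints in different components.
Q X (12): add — endpoints in different components.
P R (14): add — endpoints in different components.
MST edge set: {S T, U V, S W, R S, Q R, V X, Q X, P R}.
Of the listed edges, {V X, P R} are in the MST → 2.

2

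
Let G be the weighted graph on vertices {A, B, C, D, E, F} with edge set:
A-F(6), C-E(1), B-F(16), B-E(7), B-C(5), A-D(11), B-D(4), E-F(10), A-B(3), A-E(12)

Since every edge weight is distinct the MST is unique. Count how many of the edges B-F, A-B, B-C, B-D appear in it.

Kruskal's algorithm — process edges by increasing weight (ties by edge label):
C-E (1): add — endpoints in different components.
A-B (3): add — endpoints in different components.
B-D (4): add — endpoints in different components.
B-C (5): add — endpoints in different components.
A-F (6): add — endpoints in different components.
MST edge set: {C-E, A-B, B-D, B-C, A-F}.
Of the listed edges, {A-B, B-C, B-D} are in the MST → 3.

3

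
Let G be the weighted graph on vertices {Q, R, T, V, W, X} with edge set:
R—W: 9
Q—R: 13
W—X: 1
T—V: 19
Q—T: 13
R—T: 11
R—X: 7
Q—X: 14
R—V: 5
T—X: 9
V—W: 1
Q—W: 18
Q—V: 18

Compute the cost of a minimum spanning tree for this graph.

29

Kruskal's algorithm — process edges by increasing weight (ties by edge label):
V—W (1): add. Components now {X} {R} {V,W} {Q} {T}
W—X (1): add. Components now {V,W,X} {R} {Q} {T}
R—V (5): add. Components now {R,V,W,X} {Q} {T}
R—X (7): skip — X and R already connected.
R—W (9): skip — R and W already connected.
T—X (9): add. Components now {R,T,V,W,X} {Q}
R—T (11): skip — R and T already connected.
Q—R (13): add. Components now {Q,R,T,V,W,X}
MST edges: V—W, W—X, R—V, T—X, Q—R; total weight 1+1+5+9+13 = 29.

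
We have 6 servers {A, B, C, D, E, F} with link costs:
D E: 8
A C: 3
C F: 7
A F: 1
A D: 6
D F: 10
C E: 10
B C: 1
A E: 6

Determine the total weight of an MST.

17

Prim's algorithm from C:
Step 1: frontier [B C 1, A C 3, C F 7, C E 10] → take B C (1); add B.
Step 2: frontier [A C 3, C F 7, C E 10] → take A C (3); add A.
Step 3: frontier [A F 1, A D 6, A E 6, C F 7, C E 10] → take A F (1); add F.
Step 4: frontier [A D 6, A E 6, C E 10, D F 10] → take A D (6); add D.
Step 5: frontier [A E 6, C E 10, D E 8] → take A E (6); add E.
MST edges: B C, A C, A F, A D, A E; total weight 1+3+1+6+6 = 17.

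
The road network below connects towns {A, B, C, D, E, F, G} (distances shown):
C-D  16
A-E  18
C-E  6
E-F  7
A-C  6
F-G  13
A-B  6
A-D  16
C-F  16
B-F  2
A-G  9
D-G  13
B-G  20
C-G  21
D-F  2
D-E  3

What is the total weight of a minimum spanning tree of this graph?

28

Grow the tree from B using Prim:
Step 1: cheapest edge leaving the tree is B-F (2); add F.
Step 2: cheapest edge leaving the tree is D-F (2); add D.
Step 3: cheapest edge leaving the tree is D-E (3); add E.
Step 4: cheapest edge leaving the tree is A-B (6); add A.
Step 5: cheapest edge leaving the tree is A-C (6); add C.
Step 6: cheapest edge leaving the tree is A-G (9); add G.
MST edges: B-F, D-F, D-E, A-B, A-C, A-G; total weight 2+2+3+6+6+9 = 28.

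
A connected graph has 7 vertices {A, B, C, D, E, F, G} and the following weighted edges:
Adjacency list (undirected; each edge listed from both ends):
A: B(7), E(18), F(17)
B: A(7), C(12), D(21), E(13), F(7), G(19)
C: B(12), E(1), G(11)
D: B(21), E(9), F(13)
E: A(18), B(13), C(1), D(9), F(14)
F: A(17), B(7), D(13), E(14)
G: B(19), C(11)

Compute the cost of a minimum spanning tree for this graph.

Prim, starting at F.
Step 1: cheapest edge leaving the tree is B—F (7); add B.
Step 2: cheapest edge leaving the tree is A—B (7); add A.
Step 3: cheapest edge leaving the tree is B—C (12); add C.
Step 4: cheapest edge leaving the tree is C—E (1); add E.
Step 5: cheapest edge leaving the tree is D—E (9); add D.
Step 6: cheapest edge leaving the tree is C—G (11); add G.
MST edges: B—F, A—B, B—C, C—E, D—E, C—G; total weight 7+7+12+1+9+11 = 47.

47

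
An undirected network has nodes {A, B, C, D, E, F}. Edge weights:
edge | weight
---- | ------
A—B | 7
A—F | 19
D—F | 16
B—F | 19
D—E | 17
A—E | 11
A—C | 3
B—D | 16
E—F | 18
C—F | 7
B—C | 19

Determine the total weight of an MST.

Kruskal: consider edges lightest-first.
A—C (3): add — endpoints in different components.
A—B (7): add — endpoints in different components.
C—F (7): add — endpoints in different components.
A—E (11): add — endpoints in different components.
B—D (16): add — endpoints in different components.
MST edges: A—C, A—B, C—F, A—E, B—D; total weight 3+7+7+11+16 = 44.

44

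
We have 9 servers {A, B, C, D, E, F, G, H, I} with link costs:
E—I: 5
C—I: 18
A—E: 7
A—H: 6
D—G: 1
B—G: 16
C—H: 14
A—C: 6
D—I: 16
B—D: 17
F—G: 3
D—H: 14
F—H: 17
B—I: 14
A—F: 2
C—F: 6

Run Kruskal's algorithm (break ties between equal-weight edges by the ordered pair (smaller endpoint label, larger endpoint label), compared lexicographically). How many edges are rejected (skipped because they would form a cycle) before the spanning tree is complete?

Kruskal's algorithm — process edges by increasing weight (ties by edge label):
D—G (1): add — endpoints in different components.
A—F (2): add — endpoints in different components.
F—G (3): add — endpoints in different components.
E—I (5): add — endpoints in different components.
A—C (6): add — endpoints in different components.
A—H (6): add — endpoints in different components.
C—F (6): skip — C and F already connected.
A—E (7): add — endpoints in different components.
B—I (14): add — endpoints in different components.
Edges rejected before the tree was complete: 1.

1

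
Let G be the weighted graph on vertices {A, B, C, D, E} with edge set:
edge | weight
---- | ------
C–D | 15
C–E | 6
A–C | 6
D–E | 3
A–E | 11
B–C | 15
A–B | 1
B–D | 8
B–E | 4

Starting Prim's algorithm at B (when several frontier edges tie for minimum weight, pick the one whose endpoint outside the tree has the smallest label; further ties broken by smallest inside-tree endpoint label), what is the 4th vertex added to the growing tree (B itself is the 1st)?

D

Prim's algorithm from B:
Step 1: frontier [A–B 1, B–E 4, B–D 8, B–C 15] → take A–B (1); add A.
Step 2: frontier [A–C 6, A–E 11, B–E 4, B–D 8, B–C 15] → take B–E (4); add E.
Step 3: frontier [A–C 6, B–D 8, B–C 15, D–E 3, C–E 6] → take D–E (3); add D.
Step 4: frontier [A–C 6, B–C 15, C–D 15, C–E 6] → take A–C (6); add C.
Vertex order: B, A, E, D, C. The 4th vertex is D.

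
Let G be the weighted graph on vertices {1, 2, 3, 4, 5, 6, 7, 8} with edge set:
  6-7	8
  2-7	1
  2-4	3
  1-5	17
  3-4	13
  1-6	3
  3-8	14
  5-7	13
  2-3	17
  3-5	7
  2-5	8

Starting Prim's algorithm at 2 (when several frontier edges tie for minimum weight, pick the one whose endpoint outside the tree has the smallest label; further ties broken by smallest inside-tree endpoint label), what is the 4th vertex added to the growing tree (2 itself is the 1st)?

5

Prim's algorithm from 2:
Step 1: cheapest edge leaving the tree is 2-7 (1); add 7.
Step 2: cheapest edge leaving the tree is 2-4 (3); add 4.
Step 3: cheapest edge leaving the tree is 2-5 (8); add 5.
Step 4: cheapest edge leaving the tree is 3-5 (7); add 3.
Step 5: cheapest edge leaving the tree is 6-7 (8); add 6.
Step 6: cheapest edge leaving the tree is 1-6 (3); add 1.
Step 7: cheapest edge leaving the tree is 3-8 (14); add 8.
Vertex order: 2, 7, 4, 5, 3, 6, 1, 8. The 4th vertex is 5.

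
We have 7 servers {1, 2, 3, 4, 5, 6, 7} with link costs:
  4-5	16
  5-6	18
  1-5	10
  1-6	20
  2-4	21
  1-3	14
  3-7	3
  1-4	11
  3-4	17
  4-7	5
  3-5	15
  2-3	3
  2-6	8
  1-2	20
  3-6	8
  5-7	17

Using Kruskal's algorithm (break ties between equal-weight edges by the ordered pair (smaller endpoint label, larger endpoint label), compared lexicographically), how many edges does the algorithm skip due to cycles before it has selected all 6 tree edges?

Kruskal's algorithm — process edges by increasing weight (ties by edge label):
2-3 (3): add — endpoints in different components.
3-7 (3): add — endpoints in different components.
4-7 (5): add — endpoints in different components.
2-6 (8): add — endpoints in different components.
3-6 (8): skip — 3 and 6 already connected.
1-5 (10): add — endpoints in different components.
1-4 (11): add — endpoints in different components.
Edges rejected before the tree was complete: 1.

1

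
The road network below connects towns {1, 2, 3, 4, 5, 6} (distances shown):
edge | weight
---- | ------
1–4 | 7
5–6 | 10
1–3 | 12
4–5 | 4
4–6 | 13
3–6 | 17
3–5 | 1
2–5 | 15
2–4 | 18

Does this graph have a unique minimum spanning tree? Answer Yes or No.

Kruskal's algorithm — process edges by increasing weight (ties by edge label):
3–5 (1): add — endpoints in different components.
4–5 (4): add — endpoints in different components.
1–4 (7): add — endpoints in different components.
5–6 (10): add — endpoints in different components.
1–3 (12): skip — 1 and 3 already connected.
4–6 (13): skip — 4 and 6 already connected.
2–5 (15): add — endpoints in different components.
Every non-tree edge has weight strictly greater than the heaviest edge on the tree path between its endpoints, so the MST is unique.

Yes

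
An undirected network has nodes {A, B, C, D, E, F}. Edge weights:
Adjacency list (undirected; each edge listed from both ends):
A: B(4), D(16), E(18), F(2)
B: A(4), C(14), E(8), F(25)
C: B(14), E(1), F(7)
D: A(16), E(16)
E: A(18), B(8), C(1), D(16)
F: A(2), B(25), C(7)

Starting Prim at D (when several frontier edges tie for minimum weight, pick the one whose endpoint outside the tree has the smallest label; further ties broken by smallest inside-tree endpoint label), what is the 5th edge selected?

Prim's algorithm from D:
Step 1: cheapest edge leaving the tree is A-D (16); add A.
Step 2: cheapest edge leaving the tree is A-F (2); add F.
Step 3: cheapest edge leaving the tree is A-B (4); add B.
Step 4: cheapest edge leaving the tree is C-F (7); add C.
Step 5: cheapest edge leaving the tree is C-E (1); add E.
The 5th edge added is C-E.

C-E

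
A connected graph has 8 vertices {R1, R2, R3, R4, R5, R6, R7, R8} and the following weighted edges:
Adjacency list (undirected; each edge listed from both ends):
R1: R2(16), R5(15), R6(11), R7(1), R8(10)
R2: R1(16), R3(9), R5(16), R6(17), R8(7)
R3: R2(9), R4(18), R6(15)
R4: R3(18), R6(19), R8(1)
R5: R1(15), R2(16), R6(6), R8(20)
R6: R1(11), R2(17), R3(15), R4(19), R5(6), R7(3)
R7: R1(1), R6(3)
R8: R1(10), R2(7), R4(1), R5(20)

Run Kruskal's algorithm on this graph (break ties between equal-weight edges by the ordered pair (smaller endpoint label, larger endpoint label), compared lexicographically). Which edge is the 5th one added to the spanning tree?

R2-R8

Sort edges by weight, then run Kruskal:
R1-R7 (1): add — endpoints in different components.
R4-R8 (1): add — endpoints in different components.
R6-R7 (3): add — endpoints in different components.
R5-R6 (6): add — endpoints in different components.
R2-R8 (7): add — endpoints in different components.
R2-R3 (9): add — endpoints in different components.
R1-R8 (10): add — endpoints in different components.
The 5th edge added is R2-R8.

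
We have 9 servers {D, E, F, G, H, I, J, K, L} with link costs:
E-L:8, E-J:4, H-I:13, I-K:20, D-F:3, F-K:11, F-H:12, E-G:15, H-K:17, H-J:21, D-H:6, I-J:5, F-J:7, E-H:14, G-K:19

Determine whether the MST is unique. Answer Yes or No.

Sort edges by weight, then run Kruskal:
D-F (3): add — endpoints in different components.
E-J (4): add — endpoints in different components.
I-J (5): add — endpoints in different components.
D-H (6): add — endpoints in different components.
F-J (7): add — endpoints in different components.
E-L (8): add — endpoints in different components.
F-K (11): add — endpoints in different components.
F-H (12): skip — F and H already connected.
H-I (13): skip — H and I already connected.
E-H (14): skip — E and H already connected.
E-G (15): add — endpoints in different components.
Every non-tree edge has weight strictly greater than the heaviest edge on the tree path between its endpoints, so the MST is unique.

Yes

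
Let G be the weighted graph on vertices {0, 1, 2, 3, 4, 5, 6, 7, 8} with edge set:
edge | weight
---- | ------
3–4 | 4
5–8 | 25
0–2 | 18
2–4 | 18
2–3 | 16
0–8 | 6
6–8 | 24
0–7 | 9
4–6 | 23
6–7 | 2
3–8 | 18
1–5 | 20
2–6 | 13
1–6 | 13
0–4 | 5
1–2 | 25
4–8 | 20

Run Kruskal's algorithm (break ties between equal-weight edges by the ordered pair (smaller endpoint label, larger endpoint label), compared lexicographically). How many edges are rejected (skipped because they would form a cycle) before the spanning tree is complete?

4

Kruskal's algorithm — process edges by increasing weight (ties by edge label):
6–7 (2): add — endpoints in different components.
3–4 (4): add — endpoints in different components.
0–4 (5): add — endpoints in different components.
0–8 (6): add — endpoints in different components.
0–7 (9): add — endpoints in different components.
1–6 (13): add — endpoints in different components.
2–6 (13): add — endpoints in different components.
2–3 (16): skip — 2 and 3 already connected.
0–2 (18): skip — 0 and 2 already connected.
2–4 (18): skip — 2 and 4 already connected.
3–8 (18): skip — 3 and 8 already connected.
1–5 (20): add — endpoints in different components.
Edges rejected before the tree was complete: 4.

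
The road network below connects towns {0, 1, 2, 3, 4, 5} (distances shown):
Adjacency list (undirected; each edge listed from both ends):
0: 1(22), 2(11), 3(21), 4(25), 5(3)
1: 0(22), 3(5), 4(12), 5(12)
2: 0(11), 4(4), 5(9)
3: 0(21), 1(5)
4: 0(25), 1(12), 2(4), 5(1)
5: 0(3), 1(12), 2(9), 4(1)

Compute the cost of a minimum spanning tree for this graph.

Grow the tree from 3 using Prim:
Step 1: frontier [1 3 5, 0 3 21] → take 1 3 (5); add 1.
Step 2: frontier [1 4 12, 1 5 12, 0 1 22, 0 3 21] → take 1 4 (12); add 4.
Step 3: frontier [1 5 12, 0 1 22, 0 3 21, 4 5 1, 2 4 4, 0 4 25] → take 4 5 (1); add 5.
Step 4: frontier [0 1 22, 0 3 21, 2 4 4, 0 4 25, 0 5 3, 2 5 9] → take 0 5 (3); add 0.
Step 5: frontier [0 2 11, 2 4 4, 2 5 9] → take 2 4 (4); add 2.
MST edges: 1 3, 1 4, 4 5, 0 5, 2 4; total weight 5+12+1+3+4 = 25.

25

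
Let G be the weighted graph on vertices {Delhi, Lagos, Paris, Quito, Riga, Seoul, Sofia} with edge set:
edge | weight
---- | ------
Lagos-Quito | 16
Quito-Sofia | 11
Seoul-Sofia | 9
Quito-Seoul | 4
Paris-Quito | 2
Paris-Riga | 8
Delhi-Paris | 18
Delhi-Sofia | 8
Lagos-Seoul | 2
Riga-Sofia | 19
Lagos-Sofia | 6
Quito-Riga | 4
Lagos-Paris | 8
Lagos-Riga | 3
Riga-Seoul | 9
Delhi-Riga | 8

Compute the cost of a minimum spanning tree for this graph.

25

Grow the tree from Paris using Prim:
Step 1: cheapest edge leaving the tree is Paris-Quito (2); add Quito.
Step 2: cheapest edge leaving the tree is Quito-Riga (4); add Riga.
Step 3: cheapest edge leaving the tree is Lagos-Riga (3); add Lagos.
Step 4: cheapest edge leaving the tree is Lagos-Seoul (2); add Seoul.
Step 5: cheapest edge leaving the tree is Lagos-Sofia (6); add Sofia.
Step 6: cheapest edge leaving the tree is Delhi-Riga (8); add Delhi.
MST edges: Paris-Quito, Quito-Riga, Lagos-Riga, Lagos-Seoul, Lagos-Sofia, Delhi-Riga; total weight 2+4+3+2+6+8 = 25.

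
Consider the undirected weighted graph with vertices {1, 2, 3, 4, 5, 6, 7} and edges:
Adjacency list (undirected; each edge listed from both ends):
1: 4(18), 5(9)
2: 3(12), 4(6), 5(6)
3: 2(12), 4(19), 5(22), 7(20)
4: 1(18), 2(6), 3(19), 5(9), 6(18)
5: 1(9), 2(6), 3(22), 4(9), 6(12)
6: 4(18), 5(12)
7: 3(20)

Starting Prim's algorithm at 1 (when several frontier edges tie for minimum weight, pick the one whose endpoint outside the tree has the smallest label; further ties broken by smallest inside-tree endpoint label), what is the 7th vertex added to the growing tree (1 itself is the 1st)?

7

Grow the tree from 1 using Prim:
Step 1: frontier [1—5 9, 1—4 18] → take 1—5 (9); add 5.
Step 2: frontier [1—4 18, 2—5 6, 4—5 9, 5—6 12, 3—5 22] → take 2—5 (6); add 2.
Step 3: frontier [1—4 18, 2—4 6, 2—3 12, 4—5 9, 5—6 12, 3—5 22] → take 2—4 (6); add 4.
Step 4: frontier [2—3 12, 4—6 18, 3—4 19, 5—6 12, 3—5 22] → take 2—3 (12); add 3.
Step 5: frontier [3—7 20, 4—6 18, 5—6 12] → take 5—6 (12); add 6.
Step 6: frontier [3—7 20] → take 3—7 (20); add 7.
Vertex order: 1, 5, 2, 4, 3, 6, 7. The 7th vertex is 7.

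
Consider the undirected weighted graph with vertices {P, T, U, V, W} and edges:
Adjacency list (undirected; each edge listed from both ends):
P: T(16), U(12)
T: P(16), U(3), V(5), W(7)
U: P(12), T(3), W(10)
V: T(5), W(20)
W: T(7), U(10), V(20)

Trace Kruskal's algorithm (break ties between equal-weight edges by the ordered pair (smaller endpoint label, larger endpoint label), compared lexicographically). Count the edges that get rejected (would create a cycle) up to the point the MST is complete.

1

Sort edges by weight, then run Kruskal:
T–U (3): add — endpoints in different components.
T–V (5): add — endpoints in different components.
T–W (7): add — endpoints in different components.
U–W (10): skip — W and U already connected.
P–U (12): add — endpoints in different components.
Edges rejected before the tree was complete: 1.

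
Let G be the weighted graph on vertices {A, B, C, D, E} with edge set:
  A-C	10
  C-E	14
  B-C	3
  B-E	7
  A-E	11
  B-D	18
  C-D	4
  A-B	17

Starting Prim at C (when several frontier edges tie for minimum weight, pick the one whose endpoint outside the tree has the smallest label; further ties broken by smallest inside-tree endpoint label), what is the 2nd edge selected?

Prim, starting at C.
Step 1: cheapest edge leaving the tree is B-C (3); add B.
Step 2: cheapest edge leaving the tree is C-D (4); add D.
Step 3: cheapest edge leaving the tree is B-E (7); add E.
Step 4: cheapest edge leaving the tree is A-C (10); add A.
The 2nd edge added is C-D.

C-D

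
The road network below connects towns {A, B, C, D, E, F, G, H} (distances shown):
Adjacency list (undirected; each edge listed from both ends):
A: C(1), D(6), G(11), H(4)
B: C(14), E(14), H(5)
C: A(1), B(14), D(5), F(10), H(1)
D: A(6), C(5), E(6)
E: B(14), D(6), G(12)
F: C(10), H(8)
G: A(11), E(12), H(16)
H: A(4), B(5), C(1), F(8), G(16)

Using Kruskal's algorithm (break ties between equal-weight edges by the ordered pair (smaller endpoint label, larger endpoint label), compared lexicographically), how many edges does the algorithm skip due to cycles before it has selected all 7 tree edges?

3

Sort edges by weight, then run Kruskal:
A–C (1): add — endpoints in different components.
C–H (1): add — endpoints in different components.
A–H (4): skip — A and H already connected.
B–H (5): add — endpoints in different components.
C–D (5): add — endpoints in different components.
A–D (6): skip — A and D already connected.
D–E (6): add — endpoints in different components.
F–H (8): add — endpoints in different components.
C–F (10): skip — C and F already connected.
A–G (11): add — endpoints in different components.
Edges rejected before the tree was complete: 3.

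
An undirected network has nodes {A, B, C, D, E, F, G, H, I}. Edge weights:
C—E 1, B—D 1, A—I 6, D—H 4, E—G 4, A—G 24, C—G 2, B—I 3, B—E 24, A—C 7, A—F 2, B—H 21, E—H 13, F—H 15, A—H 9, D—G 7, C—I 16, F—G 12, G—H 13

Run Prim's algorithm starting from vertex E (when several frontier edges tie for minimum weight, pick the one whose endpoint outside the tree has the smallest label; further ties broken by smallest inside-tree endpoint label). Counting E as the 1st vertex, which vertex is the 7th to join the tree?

B

Prim's algorithm from E:
Step 1: cheapest edge leaving the tree is C—E (1); add C.
Step 2: cheapest edge leaving the tree is C—G (2); add G.
Step 3: cheapest edge leaving the tree is A—C (7); add A.
Step 4: cheapest edge leaving the tree is A—F (2); add F.
Step 5: cheapest edge leaving the tree is A—I (6); add I.
Step 6: cheapest edge leaving the tree is B—I (3); add B.
Step 7: cheapest edge leaving the tree is B—D (1); add D.
Step 8: cheapest edge leaving the tree is D—H (4); add H.
Vertex order: E, C, G, A, F, I, B, D, H. The 7th vertex is B.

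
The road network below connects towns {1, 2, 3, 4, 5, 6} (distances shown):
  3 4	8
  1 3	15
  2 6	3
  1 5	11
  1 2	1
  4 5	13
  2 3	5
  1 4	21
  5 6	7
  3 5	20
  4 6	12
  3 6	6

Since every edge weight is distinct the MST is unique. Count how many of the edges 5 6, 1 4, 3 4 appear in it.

2

Sort edges by weight, then run Kruskal:
1 2 (1): add. Components now {1,2} {3} {4} {5} {6}
2 6 (3): add. Components now {1,2,6} {3} {4} {5}
2 3 (5): add. Components now {1,2,3,6} {4} {5}
3 6 (6): skip — 3 and 6 already connected.
5 6 (7): add. Components now {1,2,3,5,6} {4}
3 4 (8): add. Components now {1,2,3,4,5,6}
MST edge set: {1 2, 2 6, 2 3, 5 6, 3 4}.
Of the listed edges, {5 6, 3 4} are in the MST → 2.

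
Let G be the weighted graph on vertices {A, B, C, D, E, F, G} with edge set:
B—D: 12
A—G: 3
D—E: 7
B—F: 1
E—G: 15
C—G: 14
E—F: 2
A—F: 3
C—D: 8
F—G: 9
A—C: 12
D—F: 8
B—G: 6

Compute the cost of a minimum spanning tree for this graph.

Kruskal's algorithm — process edges by increasing weight (ties by edge label):
B—F (1): add — endpoints in different components.
E—F (2): add — endpoints in different components.
A—F (3): add — endpoints in different components.
A—G (3): add — endpoints in different components.
B—G (6): skip — B and G already connected.
D—E (7): add — endpoints in different components.
C—D (8): add — endpoints in different components.
MST edges: B—F, E—F, A—F, A—G, D—E, C—D; total weight 1+2+3+3+7+8 = 24.

24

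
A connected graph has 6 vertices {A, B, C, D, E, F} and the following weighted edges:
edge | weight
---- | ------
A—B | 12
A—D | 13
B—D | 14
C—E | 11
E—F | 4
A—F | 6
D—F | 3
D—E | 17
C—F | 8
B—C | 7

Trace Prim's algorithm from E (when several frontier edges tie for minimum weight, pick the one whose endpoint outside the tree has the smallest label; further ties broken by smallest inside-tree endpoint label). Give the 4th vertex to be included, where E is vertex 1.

Grow the tree from E using Prim:
Step 1: frontier [E—F 4, C—E 11, D—E 17] → take E—F (4); add F.
Step 2: frontier [C—E 11, D—E 17, D—F 3, A—F 6, C—F 8] → take D—F (3); add D.
Step 3: frontier [A—D 13, B—D 14, C—E 11, A—F 6, C—F 8] → take A—F (6); add A.
Step 4: frontier [A—B 12, B—D 14, C—E 11, C—F 8] → take C—F (8); add C.
Step 5: frontier [A—B 12, B—C 7, B—D 14] → take B—C (7); add B.
Vertex order: E, F, D, A, C, B. The 4th vertex is A.

A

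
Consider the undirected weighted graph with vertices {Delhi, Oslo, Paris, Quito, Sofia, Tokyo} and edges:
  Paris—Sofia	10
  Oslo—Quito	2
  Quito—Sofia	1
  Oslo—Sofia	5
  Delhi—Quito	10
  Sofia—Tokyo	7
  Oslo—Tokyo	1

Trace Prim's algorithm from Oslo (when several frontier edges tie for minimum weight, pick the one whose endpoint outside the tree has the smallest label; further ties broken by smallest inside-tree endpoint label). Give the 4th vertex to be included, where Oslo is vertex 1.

Prim's algorithm from Oslo:
Step 1: cheapest edge leaving the tree is Oslo—Tokyo (1); add Tokyo.
Step 2: cheapest edge leaving the tree is Oslo—Quito (2); add Quito.
Step 3: cheapest edge leaving the tree is Quito—Sofia (1); add Sofia.
Step 4: cheapest edge leaving the tree is Delhi—Quito (10); add Delhi.
Step 5: cheapest edge leaving the tree is Paris—Sofia (10); add Paris.
Vertex order: Oslo, Tokyo, Quito, Sofia, Delhi, Paris. The 4th vertex is Sofia.

Sofia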